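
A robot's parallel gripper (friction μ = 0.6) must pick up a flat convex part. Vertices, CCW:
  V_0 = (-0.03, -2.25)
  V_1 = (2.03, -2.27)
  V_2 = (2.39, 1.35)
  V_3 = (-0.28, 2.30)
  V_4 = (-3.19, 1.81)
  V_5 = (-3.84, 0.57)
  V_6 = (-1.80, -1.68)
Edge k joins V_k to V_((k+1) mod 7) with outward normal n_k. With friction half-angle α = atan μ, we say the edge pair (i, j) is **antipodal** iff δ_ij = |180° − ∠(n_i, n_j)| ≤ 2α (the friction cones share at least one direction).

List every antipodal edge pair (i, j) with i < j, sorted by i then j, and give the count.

α = atan 0.6 = 30.96°;  2α = 61.93°
n_0 = (-0.0097, -1.0000)
n_1 = (+0.9951, -0.0990)
n_2 = (+0.3352, +0.9421)
n_3 = (-0.1660, +0.9861)
n_4 = (-0.8857, +0.4643)
n_5 = (-0.7408, -0.6717)
n_6 = (-0.3065, -0.9519)
  (0,1): δ = 95.12°  ·
  (0,2): δ = 19.03°  ✓
  (0,3): δ = 10.11°  ✓
  (0,4): δ = 62.89°  ·
  (0,5): δ = 132.75°  ·
  (0,6): δ = 162.71°  ·
  (1,2): δ = 103.91°  ·
  (1,3): δ = 74.76°  ·
  (1,4): δ = 21.98°  ✓
  (1,5): δ = 47.88°  ✓
  (1,6): δ = 77.83°  ·
  (2,3): δ = 150.86°  ·
  (2,4): δ = 98.08°  ·
  (2,5): δ = 28.22°  ✓
  (2,6): δ = 1.74°  ✓
  (3,4): δ = 127.22°  ·
  (3,5): δ = 57.36°  ✓
  (3,6): δ = 27.41°  ✓
  (4,5): δ = 110.14°  ·
  (4,6): δ = 80.19°  ·
  (5,6): δ = 150.05°  ·
antipodal pairs: 8

count = 8; pairs: (0,2), (0,3), (1,4), (1,5), (2,5), (2,6), (3,5), (3,6)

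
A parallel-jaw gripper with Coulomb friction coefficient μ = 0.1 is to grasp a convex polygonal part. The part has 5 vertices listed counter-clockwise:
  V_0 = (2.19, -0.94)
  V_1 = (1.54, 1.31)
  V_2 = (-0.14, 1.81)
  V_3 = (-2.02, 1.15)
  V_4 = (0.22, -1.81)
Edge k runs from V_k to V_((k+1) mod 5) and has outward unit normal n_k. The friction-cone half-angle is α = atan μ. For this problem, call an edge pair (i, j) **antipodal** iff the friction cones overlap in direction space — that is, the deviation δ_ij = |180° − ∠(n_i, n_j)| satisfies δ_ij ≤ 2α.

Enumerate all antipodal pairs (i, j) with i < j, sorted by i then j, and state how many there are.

count = 1; pairs: (2,4)

α = atan 0.1 = 5.71°;  2α = 11.42°
n_0 = (+0.9607, +0.2775)
n_1 = (+0.2853, +0.9585)
n_2 = (-0.3312, +0.9435)
n_3 = (-0.7974, -0.6034)
n_4 = (+0.4040, -0.9148)
  (0,1): δ = 122.69°  ·
  (0,2): δ = 86.77°  ·
  (0,3): δ = 21.00°  ·
  (0,4): δ = 97.71°  ·
  (1,2): δ = 144.08°  ·
  (1,3): δ = 36.31°  ·
  (1,4): δ = 40.40°  ·
  (2,3): δ = 72.23°  ·
  (2,4): δ = 4.48°  ✓
  (3,4): δ = 103.29°  ·
antipodal pairs: 1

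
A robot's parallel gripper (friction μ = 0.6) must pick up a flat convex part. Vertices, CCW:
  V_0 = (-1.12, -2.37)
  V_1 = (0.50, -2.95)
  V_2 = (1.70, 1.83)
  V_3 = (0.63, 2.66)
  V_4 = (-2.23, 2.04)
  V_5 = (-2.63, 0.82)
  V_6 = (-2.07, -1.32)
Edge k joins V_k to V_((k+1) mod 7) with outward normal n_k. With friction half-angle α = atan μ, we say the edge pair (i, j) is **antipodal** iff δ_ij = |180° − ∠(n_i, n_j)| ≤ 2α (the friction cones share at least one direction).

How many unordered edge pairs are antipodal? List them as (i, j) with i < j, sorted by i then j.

α = atan 0.6 = 30.96°;  2α = 61.93°
n_0 = (-0.3371, -0.9415)
n_1 = (+0.9699, -0.2435)
n_2 = (+0.6129, +0.7901)
n_3 = (-0.2119, +0.9773)
n_4 = (-0.9502, +0.3116)
n_5 = (-0.9674, -0.2532)
n_6 = (-0.7415, -0.6709)
  (0,1): δ = 84.39°  ·
  (0,2): δ = 18.10°  ✓
  (0,3): δ = 31.93°  ✓
  (0,4): δ = 91.55°  ·
  (0,5): δ = 124.36°  ·
  (0,6): δ = 151.84°  ·
  (1,2): δ = 113.71°  ·
  (1,3): δ = 63.68°  ·
  (1,4): δ = 4.06°  ✓
  (1,5): δ = 28.76°  ✓
  (1,6): δ = 56.23°  ✓
  (2,3): δ = 129.97°  ·
  (2,4): δ = 70.35°  ·
  (2,5): δ = 37.53°  ✓
  (2,6): δ = 10.06°  ✓
  (3,4): δ = 120.38°  ·
  (3,5): δ = 87.57°  ·
  (3,6): δ = 60.09°  ✓
  (4,5): δ = 147.18°  ·
  (4,6): δ = 119.71°  ·
  (5,6): δ = 152.53°  ·
antipodal pairs: 8

count = 8; pairs: (0,2), (0,3), (1,4), (1,5), (1,6), (2,5), (2,6), (3,6)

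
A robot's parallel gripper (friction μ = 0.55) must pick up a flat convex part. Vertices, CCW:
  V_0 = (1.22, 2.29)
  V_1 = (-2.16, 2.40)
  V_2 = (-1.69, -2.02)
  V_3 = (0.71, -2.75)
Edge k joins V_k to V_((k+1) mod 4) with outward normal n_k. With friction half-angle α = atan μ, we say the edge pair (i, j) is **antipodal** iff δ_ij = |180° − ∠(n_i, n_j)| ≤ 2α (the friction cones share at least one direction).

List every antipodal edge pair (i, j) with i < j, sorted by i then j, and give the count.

count = 2; pairs: (0,2), (1,3)

α = atan 0.55 = 28.81°;  2α = 57.62°
n_0 = (+0.0325, +0.9995)
n_1 = (-0.9944, -0.1057)
n_2 = (-0.2910, -0.9567)
n_3 = (+0.9949, -0.1007)
  (0,1): δ = 82.07°  ·
  (0,2): δ = 15.05°  ✓
  (0,3): δ = 86.09°  ·
  (1,2): δ = 112.99°  ·
  (1,3): δ = 11.85°  ✓
  (2,3): δ = 78.86°  ·
antipodal pairs: 2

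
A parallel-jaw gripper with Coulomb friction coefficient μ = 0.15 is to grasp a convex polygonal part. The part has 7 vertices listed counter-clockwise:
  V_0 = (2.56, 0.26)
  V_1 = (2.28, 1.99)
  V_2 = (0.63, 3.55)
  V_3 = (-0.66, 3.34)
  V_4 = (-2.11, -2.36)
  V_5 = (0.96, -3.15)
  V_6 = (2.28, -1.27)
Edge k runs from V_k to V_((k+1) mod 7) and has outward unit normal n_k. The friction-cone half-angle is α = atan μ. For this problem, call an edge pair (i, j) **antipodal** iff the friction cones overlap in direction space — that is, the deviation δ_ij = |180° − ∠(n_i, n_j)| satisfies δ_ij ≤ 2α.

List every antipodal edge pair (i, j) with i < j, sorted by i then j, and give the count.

count = 1; pairs: (3,6)

α = atan 0.15 = 8.53°;  2α = 17.06°
n_0 = (+0.9872, +0.1598)
n_1 = (+0.6870, +0.7266)
n_2 = (-0.1607, +0.9870)
n_3 = (-0.9691, +0.2465)
n_4 = (-0.2492, -0.9684)
n_5 = (+0.8184, -0.5746)
n_6 = (+0.9837, -0.1800)
  (0,1): δ = 142.59°  ·
  (0,2): δ = 89.95°  ·
  (0,3): δ = 23.47°  ·
  (0,4): δ = 66.38°  ·
  (0,5): δ = 135.73°  ·
  (0,6): δ = 160.44°  ·
  (1,2): δ = 127.36°  ·
  (1,3): δ = 60.88°  ·
  (1,4): δ = 28.96°  ·
  (1,5): δ = 98.32°  ·
  (1,6): δ = 123.02°  ·
  (2,3): δ = 113.52°  ·
  (2,4): δ = 23.68°  ·
  (2,5): δ = 45.68°  ·
  (2,6): δ = 70.38°  ·
  (3,4): δ = 90.16°  ·
  (3,5): δ = 20.80°  ·
  (3,6): δ = 3.90°  ✓
  (4,5): δ = 110.64°  ·
  (4,6): δ = 85.94°  ·
  (5,6): δ = 155.30°  ·
antipodal pairs: 1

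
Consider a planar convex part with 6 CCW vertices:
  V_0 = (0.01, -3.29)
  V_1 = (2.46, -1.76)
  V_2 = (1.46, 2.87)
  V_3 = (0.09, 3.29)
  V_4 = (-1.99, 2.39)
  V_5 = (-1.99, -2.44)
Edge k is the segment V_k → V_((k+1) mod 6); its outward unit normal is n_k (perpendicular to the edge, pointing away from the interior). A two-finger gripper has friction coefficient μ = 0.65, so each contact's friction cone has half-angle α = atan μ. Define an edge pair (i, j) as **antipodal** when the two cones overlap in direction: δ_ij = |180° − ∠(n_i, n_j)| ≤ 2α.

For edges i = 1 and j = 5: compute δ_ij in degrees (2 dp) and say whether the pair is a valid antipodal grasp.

α = atan 0.65 = 33.02°;  2α = 66.05°
edge 1: e_1 = (-1.00, +4.63);  n_1 = (+0.9775, +0.2111)
edge 5: e_5 = (+2.00, -0.85);  n_5 = (-0.3911, -0.9203)
∠(n_1, n_5) = 125.21°
δ = |180° − 125.21°| = 54.79°
54.79° ≤ 2α = 66.05°  →  valid

δ = 54.79°, valid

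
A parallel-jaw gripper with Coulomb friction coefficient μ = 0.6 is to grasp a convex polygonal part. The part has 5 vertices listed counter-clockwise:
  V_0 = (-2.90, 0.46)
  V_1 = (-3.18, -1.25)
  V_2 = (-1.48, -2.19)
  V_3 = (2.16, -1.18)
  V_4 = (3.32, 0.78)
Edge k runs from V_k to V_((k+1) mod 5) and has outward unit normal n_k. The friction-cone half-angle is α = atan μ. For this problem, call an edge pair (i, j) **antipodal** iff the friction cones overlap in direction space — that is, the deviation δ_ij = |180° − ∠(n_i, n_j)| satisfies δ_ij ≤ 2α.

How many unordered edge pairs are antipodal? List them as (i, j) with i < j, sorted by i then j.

count = 4; pairs: (0,3), (1,4), (2,4), (3,4)

α = atan 0.6 = 30.96°;  2α = 61.93°
n_0 = (-0.9869, +0.1616)
n_1 = (-0.4839, -0.8751)
n_2 = (+0.2674, -0.9636)
n_3 = (+0.8606, -0.5093)
n_4 = (-0.0514, +0.9987)
  (0,1): δ = 109.64°  ·
  (0,2): δ = 65.19°  ·
  (0,3): δ = 21.32°  ✓
  (0,4): δ = 102.24°  ·
  (1,2): δ = 135.55°  ·
  (1,3): δ = 91.68°  ·
  (1,4): δ = 31.89°  ✓
  (2,3): δ = 136.13°  ·
  (2,4): δ = 12.56°  ✓
  (3,4): δ = 56.44°  ✓
antipodal pairs: 4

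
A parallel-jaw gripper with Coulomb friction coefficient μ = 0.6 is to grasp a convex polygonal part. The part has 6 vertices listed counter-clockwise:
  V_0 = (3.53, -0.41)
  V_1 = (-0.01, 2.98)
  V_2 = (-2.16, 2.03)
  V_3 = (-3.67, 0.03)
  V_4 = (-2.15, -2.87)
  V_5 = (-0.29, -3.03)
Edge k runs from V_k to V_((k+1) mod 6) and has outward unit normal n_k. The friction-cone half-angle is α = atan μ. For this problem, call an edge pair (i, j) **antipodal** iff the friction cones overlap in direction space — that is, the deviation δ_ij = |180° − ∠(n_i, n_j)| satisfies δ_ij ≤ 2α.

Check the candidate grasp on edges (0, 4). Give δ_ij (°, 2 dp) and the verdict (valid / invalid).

δ = 38.84°, valid

α = atan 0.6 = 30.96°;  2α = 61.93°
edge 0: e_0 = (-3.54, +3.39);  n_0 = (+0.6916, +0.7222)
edge 4: e_4 = (+1.86, -0.16);  n_4 = (-0.0857, -0.9963)
∠(n_0, n_4) = 141.16°
δ = |180° − 141.16°| = 38.84°
38.84° ≤ 2α = 61.93°  →  valid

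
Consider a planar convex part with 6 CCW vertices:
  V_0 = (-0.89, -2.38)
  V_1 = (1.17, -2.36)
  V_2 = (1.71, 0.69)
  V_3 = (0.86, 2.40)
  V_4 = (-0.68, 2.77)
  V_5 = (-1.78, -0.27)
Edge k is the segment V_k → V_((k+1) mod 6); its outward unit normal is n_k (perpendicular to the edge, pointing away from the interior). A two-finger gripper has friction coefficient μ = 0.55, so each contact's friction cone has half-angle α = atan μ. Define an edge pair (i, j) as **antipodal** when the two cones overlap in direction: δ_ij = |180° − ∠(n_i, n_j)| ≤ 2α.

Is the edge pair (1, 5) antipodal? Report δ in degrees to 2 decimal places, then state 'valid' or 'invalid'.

α = atan 0.55 = 28.81°;  2α = 57.62°
edge 1: e_1 = (+0.54, +3.05);  n_1 = (+0.9847, -0.1743)
edge 5: e_5 = (+0.89, -2.11);  n_5 = (-0.9214, -0.3886)
∠(n_1, n_5) = 147.09°
δ = |180° − 147.09°| = 32.91°
32.91° ≤ 2α = 57.62°  →  valid

δ = 32.91°, valid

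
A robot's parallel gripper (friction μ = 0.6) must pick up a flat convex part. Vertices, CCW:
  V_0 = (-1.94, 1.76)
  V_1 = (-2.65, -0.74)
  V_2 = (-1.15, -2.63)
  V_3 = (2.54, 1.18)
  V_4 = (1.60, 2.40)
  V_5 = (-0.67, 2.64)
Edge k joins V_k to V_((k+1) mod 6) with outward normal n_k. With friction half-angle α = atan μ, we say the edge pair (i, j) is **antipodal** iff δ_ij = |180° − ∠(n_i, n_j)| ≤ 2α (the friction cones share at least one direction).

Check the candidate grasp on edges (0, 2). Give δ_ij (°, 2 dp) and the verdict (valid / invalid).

α = atan 0.6 = 30.96°;  2α = 61.93°
edge 0: e_0 = (-0.71, -2.50);  n_0 = (-0.9620, +0.2732)
edge 2: e_2 = (+3.69, +3.81);  n_2 = (+0.7183, -0.6957)
∠(n_0, n_2) = 151.77°
δ = |180° − 151.77°| = 28.23°
28.23° ≤ 2α = 61.93°  →  valid

δ = 28.23°, valid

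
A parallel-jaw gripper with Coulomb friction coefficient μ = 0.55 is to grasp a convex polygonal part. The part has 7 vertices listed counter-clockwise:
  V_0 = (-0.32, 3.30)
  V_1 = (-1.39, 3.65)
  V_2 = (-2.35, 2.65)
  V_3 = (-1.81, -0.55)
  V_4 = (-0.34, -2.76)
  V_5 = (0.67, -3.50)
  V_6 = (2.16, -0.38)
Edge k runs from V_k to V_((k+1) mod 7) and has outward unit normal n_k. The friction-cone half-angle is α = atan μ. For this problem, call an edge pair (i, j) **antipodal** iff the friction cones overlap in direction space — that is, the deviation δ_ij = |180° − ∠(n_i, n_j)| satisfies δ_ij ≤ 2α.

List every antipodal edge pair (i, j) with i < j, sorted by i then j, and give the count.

count = 7; pairs: (0,3), (0,4), (1,5), (2,5), (2,6), (3,6), (4,6)

α = atan 0.55 = 28.81°;  2α = 57.62°
n_0 = (+0.3109, +0.9504)
n_1 = (-0.7214, +0.6925)
n_2 = (-0.9861, -0.1664)
n_3 = (-0.8326, -0.5538)
n_4 = (-0.5910, -0.8067)
n_5 = (+0.9024, -0.4309)
n_6 = (+0.8293, +0.5589)
  (0,1): δ = 115.72°  ·
  (0,2): δ = 62.31°  ·
  (0,3): δ = 38.26°  ✓
  (0,4): δ = 18.12°  ✓
  (0,5): δ = 82.59°  ·
  (0,6): δ = 142.09°  ·
  (1,2): δ = 126.59°  ·
  (1,3): δ = 102.54°  ·
  (1,4): δ = 82.40°  ·
  (1,5): δ = 18.30°  ✓
  (1,6): δ = 77.81°  ·
  (2,3): δ = 155.95°  ·
  (2,4): δ = 135.81°  ·
  (2,5): δ = 35.11°  ✓
  (2,6): δ = 24.40°  ✓
  (3,4): δ = 159.86°  ·
  (3,5): δ = 59.16°  ·
  (3,6): δ = 0.35°  ✓
  (4,5): δ = 79.30°  ·
  (4,6): δ = 19.79°  ✓
  (5,6): δ = 120.50°  ·
antipodal pairs: 7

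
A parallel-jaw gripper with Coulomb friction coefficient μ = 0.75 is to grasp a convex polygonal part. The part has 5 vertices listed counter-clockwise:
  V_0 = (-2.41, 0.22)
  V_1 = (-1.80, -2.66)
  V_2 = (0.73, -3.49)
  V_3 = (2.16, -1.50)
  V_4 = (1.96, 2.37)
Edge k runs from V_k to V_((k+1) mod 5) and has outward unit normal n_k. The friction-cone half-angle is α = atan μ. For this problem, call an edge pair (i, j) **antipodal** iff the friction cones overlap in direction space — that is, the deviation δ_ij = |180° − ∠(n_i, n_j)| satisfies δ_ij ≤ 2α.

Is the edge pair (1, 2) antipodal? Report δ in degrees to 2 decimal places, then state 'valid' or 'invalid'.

α = atan 0.75 = 36.87°;  2α = 73.74°
edge 1: e_1 = (+2.53, -0.83);  n_1 = (-0.3117, -0.9502)
edge 2: e_2 = (+1.43, +1.99);  n_2 = (+0.8121, -0.5836)
∠(n_1, n_2) = 72.46°
δ = |180° − 72.46°| = 107.54°
107.54° > 2α = 73.74°  →  invalid

δ = 107.54°, invalid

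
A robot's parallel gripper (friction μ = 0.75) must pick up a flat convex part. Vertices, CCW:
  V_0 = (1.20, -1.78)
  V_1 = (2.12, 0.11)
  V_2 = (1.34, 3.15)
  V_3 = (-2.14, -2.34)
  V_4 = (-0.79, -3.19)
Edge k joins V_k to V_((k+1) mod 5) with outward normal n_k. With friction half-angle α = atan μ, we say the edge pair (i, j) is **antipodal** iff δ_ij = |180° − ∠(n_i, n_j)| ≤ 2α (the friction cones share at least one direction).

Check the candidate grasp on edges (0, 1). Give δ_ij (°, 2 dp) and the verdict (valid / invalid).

δ = 139.65°, invalid

α = atan 0.75 = 36.87°;  2α = 73.74°
edge 0: e_0 = (+0.92, +1.89);  n_0 = (+0.8991, -0.4377)
edge 1: e_1 = (-0.78, +3.04);  n_1 = (+0.9686, +0.2485)
∠(n_0, n_1) = 40.35°
δ = |180° − 40.35°| = 139.65°
139.65° > 2α = 73.74°  →  invalid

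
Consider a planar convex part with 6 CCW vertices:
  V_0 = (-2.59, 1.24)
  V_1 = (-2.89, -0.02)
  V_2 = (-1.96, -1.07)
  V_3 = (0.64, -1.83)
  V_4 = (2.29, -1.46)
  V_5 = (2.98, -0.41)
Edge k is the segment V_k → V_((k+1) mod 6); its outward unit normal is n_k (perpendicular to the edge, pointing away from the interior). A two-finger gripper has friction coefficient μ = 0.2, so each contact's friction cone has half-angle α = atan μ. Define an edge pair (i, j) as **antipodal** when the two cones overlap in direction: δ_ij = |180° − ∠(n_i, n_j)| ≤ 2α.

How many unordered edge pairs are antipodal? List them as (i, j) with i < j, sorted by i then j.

count = 2; pairs: (0,4), (2,5)

α = atan 0.2 = 11.31°;  2α = 22.62°
n_0 = (-0.9728, +0.2316)
n_1 = (-0.7486, -0.6630)
n_2 = (-0.2806, -0.9598)
n_3 = (+0.2188, -0.9758)
n_4 = (+0.8357, -0.5492)
n_5 = (+0.2840, +0.9588)
  (0,1): δ = 125.08°  ·
  (0,2): δ = 92.90°  ·
  (0,3): δ = 63.97°  ·
  (0,4): δ = 19.92°  ✓
  (0,5): δ = 86.89°  ·
  (1,2): δ = 147.83°  ·
  (1,3): δ = 118.89°  ·
  (1,4): δ = 74.84°  ·
  (1,5): δ = 31.97°  ·
  (2,3): δ = 151.07°  ·
  (2,4): δ = 107.02°  ·
  (2,5): δ = 0.21°  ✓
  (3,4): δ = 135.95°  ·
  (3,5): δ = 29.14°  ·
  (4,5): δ = 73.19°  ·
antipodal pairs: 2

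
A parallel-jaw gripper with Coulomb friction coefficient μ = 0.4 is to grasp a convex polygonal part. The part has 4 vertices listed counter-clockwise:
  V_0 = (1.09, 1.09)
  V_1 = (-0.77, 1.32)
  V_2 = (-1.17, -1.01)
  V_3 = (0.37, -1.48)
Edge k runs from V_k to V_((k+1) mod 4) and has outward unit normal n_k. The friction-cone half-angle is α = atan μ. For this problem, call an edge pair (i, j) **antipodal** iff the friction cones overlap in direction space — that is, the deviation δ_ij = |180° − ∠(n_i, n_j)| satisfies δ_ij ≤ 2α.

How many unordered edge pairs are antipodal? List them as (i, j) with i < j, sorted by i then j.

α = atan 0.4 = 21.80°;  2α = 43.60°
n_0 = (+0.1227, +0.9924)
n_1 = (-0.9856, +0.1692)
n_2 = (-0.2919, -0.9564)
n_3 = (+0.9629, -0.2698)
  (0,1): δ = 92.69°  ·
  (0,2): δ = 9.92°  ✓
  (0,3): δ = 81.40°  ·
  (1,2): δ = 97.23°  ·
  (1,3): δ = 5.91°  ✓
  (2,3): δ = 88.68°  ·
antipodal pairs: 2

count = 2; pairs: (0,2), (1,3)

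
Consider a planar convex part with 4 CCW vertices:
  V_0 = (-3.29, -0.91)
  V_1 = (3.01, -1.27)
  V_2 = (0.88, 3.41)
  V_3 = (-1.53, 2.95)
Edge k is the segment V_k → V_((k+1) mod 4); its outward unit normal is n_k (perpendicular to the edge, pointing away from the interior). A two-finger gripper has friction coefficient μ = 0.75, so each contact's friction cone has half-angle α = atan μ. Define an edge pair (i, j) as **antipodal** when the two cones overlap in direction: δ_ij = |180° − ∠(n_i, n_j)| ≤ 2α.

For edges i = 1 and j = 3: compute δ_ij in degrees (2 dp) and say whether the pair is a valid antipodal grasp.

δ = 48.98°, valid

α = atan 0.75 = 36.87°;  2α = 73.74°
edge 1: e_1 = (-2.13, +4.68);  n_1 = (+0.9102, +0.4142)
edge 3: e_3 = (-1.76, -3.86);  n_3 = (-0.9099, +0.4149)
∠(n_1, n_3) = 131.02°
δ = |180° − 131.02°| = 48.98°
48.98° ≤ 2α = 73.74°  →  valid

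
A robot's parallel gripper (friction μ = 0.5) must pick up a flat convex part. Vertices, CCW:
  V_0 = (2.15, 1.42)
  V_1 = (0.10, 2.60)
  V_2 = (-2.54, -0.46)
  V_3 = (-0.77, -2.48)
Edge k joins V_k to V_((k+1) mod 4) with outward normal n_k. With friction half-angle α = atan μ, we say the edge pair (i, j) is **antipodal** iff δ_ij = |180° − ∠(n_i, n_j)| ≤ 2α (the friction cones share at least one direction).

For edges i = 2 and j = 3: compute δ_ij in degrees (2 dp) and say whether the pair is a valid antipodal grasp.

α = atan 0.5 = 26.57°;  2α = 53.13°
edge 2: e_2 = (+1.77, -2.02);  n_2 = (-0.7521, -0.6590)
edge 3: e_3 = (+2.92, +3.90);  n_3 = (+0.8005, -0.5993)
∠(n_2, n_3) = 101.95°
δ = |180° − 101.95°| = 78.05°
78.05° > 2α = 53.13°  →  invalid

δ = 78.05°, invalid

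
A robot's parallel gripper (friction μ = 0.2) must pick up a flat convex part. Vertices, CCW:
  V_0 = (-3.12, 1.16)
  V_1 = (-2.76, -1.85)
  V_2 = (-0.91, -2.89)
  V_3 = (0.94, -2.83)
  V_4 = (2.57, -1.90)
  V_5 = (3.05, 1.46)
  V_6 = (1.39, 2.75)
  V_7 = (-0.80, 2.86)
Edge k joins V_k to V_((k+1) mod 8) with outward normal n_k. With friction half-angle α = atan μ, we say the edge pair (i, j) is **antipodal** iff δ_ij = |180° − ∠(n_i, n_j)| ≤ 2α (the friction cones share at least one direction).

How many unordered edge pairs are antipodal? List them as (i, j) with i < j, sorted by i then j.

α = atan 0.2 = 11.31°;  2α = 22.62°
n_0 = (-0.9929, -0.1188)
n_1 = (-0.4900, -0.8717)
n_2 = (+0.0324, -0.9995)
n_3 = (+0.4956, -0.8686)
n_4 = (+0.9899, -0.1414)
n_5 = (+0.6136, +0.7896)
n_6 = (+0.0502, +0.9987)
n_7 = (-0.5911, +0.8066)
  (0,1): δ = 126.16°  ·
  (0,2): δ = 94.96°  ·
  (0,3): δ = 67.11°  ·
  (0,4): δ = 14.95°  ✓
  (0,5): δ = 45.33°  ·
  (0,6): δ = 80.30°  ·
  (0,7): δ = 119.41°  ·
  (1,2): δ = 148.80°  ·
  (1,3): δ = 120.95°  ·
  (1,4): δ = 68.79°  ·
  (1,5): δ = 8.51°  ✓
  (1,6): δ = 26.47°  ·
  (1,7): δ = 65.58°  ·
  (2,3): δ = 152.15°  ·
  (2,4): δ = 99.99°  ·
  (2,5): δ = 39.71°  ·
  (2,6): δ = 4.73°  ✓
  (2,7): δ = 34.37°  ·
  (3,4): δ = 127.84°  ·
  (3,5): δ = 67.56°  ·
  (3,6): δ = 32.58°  ·
  (3,7): δ = 6.53°  ✓
  (4,5): δ = 119.72°  ·
  (4,6): δ = 84.75°  ·
  (4,7): δ = 45.64°  ·
  (5,6): δ = 145.02°  ·
  (5,7): δ = 105.92°  ·
  (6,7): δ = 140.89°  ·
antipodal pairs: 4

count = 4; pairs: (0,4), (1,5), (2,6), (3,7)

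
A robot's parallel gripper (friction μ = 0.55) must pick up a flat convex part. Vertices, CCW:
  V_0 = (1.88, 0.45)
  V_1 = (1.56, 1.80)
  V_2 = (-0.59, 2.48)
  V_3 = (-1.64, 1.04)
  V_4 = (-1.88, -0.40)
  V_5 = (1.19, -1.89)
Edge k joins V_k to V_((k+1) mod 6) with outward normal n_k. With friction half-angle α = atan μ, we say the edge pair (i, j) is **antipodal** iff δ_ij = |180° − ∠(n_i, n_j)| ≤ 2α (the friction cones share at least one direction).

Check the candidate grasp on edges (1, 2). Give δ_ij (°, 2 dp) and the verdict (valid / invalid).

δ = 108.55°, invalid

α = atan 0.55 = 28.81°;  2α = 57.62°
edge 1: e_1 = (-2.15, +0.68);  n_1 = (+0.3016, +0.9534)
edge 2: e_2 = (-1.05, -1.44);  n_2 = (-0.8080, +0.5892)
∠(n_1, n_2) = 71.45°
δ = |180° − 71.45°| = 108.55°
108.55° > 2α = 57.62°  →  invalid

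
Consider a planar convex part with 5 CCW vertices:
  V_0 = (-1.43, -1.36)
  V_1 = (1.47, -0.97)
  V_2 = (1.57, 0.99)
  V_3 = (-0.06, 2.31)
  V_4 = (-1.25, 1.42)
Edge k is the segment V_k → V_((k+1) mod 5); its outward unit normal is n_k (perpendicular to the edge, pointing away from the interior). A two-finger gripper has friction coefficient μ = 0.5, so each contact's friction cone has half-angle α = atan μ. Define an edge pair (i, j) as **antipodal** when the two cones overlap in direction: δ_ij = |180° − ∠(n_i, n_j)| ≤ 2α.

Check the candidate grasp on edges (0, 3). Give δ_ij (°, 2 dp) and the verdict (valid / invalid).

δ = 29.13°, valid

α = atan 0.5 = 26.57°;  2α = 53.13°
edge 0: e_0 = (+2.90, +0.39);  n_0 = (+0.1333, -0.9911)
edge 3: e_3 = (-1.19, -0.89);  n_3 = (-0.5989, +0.8008)
∠(n_0, n_3) = 150.87°
δ = |180° − 150.87°| = 29.13°
29.13° ≤ 2α = 53.13°  →  valid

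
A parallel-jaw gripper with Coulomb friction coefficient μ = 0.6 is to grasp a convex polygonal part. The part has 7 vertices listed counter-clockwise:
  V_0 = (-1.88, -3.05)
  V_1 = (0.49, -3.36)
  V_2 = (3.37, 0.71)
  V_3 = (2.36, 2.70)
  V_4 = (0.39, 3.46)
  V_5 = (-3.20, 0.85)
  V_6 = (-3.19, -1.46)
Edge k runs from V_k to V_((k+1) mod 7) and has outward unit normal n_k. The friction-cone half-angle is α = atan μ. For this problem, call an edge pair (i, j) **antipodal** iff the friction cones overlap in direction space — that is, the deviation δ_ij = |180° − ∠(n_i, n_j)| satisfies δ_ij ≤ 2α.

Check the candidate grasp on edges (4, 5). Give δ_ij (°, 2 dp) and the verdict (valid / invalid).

δ = 125.77°, invalid

α = atan 0.6 = 30.96°;  2α = 61.93°
edge 4: e_4 = (-3.59, -2.61);  n_4 = (-0.5880, +0.8088)
edge 5: e_5 = (+0.01, -2.31);  n_5 = (-1.0000, -0.0043)
∠(n_4, n_5) = 54.23°
δ = |180° − 54.23°| = 125.77°
125.77° > 2α = 61.93°  →  invalid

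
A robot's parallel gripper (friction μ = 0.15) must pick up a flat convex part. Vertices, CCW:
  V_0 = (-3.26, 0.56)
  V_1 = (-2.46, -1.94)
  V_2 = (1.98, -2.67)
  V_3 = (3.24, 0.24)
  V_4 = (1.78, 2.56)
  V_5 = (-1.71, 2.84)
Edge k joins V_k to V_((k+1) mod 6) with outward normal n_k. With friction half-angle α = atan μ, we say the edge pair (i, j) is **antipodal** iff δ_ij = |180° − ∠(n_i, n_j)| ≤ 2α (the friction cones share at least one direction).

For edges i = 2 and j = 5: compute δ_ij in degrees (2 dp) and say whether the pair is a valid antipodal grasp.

α = atan 0.15 = 8.53°;  2α = 17.06°
edge 2: e_2 = (+1.26, +2.91);  n_2 = (+0.9177, -0.3973)
edge 5: e_5 = (-1.55, -2.28);  n_5 = (-0.8270, +0.5622)
∠(n_2, n_5) = 169.20°
δ = |180° − 169.20°| = 10.80°
10.80° ≤ 2α = 17.06°  →  valid

δ = 10.80°, valid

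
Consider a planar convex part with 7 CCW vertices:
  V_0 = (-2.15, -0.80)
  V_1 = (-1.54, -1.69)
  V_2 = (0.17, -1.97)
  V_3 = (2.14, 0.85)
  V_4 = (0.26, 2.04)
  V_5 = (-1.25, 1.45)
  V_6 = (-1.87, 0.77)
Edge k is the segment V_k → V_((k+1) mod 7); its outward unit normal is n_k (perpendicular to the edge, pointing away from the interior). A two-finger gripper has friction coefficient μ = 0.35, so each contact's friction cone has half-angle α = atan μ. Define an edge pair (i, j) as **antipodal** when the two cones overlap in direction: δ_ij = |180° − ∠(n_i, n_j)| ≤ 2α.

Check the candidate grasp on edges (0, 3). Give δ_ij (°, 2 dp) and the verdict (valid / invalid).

δ = 23.24°, valid

α = atan 0.35 = 19.29°;  2α = 38.58°
edge 0: e_0 = (+0.61, -0.89);  n_0 = (-0.8249, -0.5653)
edge 3: e_3 = (-1.88, +1.19);  n_3 = (+0.5348, +0.8450)
∠(n_0, n_3) = 156.76°
δ = |180° − 156.76°| = 23.24°
23.24° ≤ 2α = 38.58°  →  valid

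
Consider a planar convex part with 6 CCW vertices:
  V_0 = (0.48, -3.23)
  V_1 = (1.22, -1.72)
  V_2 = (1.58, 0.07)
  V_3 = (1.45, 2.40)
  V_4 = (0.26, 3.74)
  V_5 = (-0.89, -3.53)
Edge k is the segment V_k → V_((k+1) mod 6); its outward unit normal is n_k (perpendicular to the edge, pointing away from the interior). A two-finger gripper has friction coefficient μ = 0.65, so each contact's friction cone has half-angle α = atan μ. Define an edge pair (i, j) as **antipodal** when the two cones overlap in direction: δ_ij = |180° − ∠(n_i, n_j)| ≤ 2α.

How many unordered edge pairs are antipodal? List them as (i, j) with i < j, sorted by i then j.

count = 5; pairs: (0,4), (1,4), (2,4), (3,4), (3,5)

α = atan 0.65 = 33.02°;  2α = 66.05°
n_0 = (+0.8980, -0.4401)
n_1 = (+0.9804, -0.1972)
n_2 = (+0.9984, +0.0557)
n_3 = (+0.7477, +0.6640)
n_4 = (-0.9877, +0.1562)
n_5 = (+0.2139, -0.9769)
  (0,1): δ = 165.26°  ·
  (0,2): δ = 150.70°  ·
  (0,3): δ = 112.29°  ·
  (0,4): δ = 17.12°  ✓
  (0,5): δ = 128.46°  ·
  (1,2): δ = 165.44°  ·
  (1,3): δ = 127.02°  ·
  (1,4): δ = 2.38°  ✓
  (1,5): δ = 113.72°  ·
  (2,3): δ = 141.59°  ·
  (2,4): δ = 12.18°  ✓
  (2,5): δ = 99.16°  ·
  (3,4): δ = 50.60°  ✓
  (3,5): δ = 60.74°  ✓
  (4,5): δ = 68.66°  ·
antipodal pairs: 5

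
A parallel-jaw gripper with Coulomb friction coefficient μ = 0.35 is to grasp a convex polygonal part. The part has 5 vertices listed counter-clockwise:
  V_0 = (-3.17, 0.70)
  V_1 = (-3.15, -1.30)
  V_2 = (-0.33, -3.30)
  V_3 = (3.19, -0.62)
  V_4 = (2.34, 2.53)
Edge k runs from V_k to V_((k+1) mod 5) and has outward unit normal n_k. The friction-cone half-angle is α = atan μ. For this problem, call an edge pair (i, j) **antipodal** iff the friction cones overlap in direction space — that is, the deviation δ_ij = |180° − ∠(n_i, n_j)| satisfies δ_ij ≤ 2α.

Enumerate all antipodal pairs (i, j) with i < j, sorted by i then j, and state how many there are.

α = atan 0.35 = 19.29°;  2α = 38.58°
n_0 = (-1.0000, -0.0100)
n_1 = (-0.5785, -0.8157)
n_2 = (+0.6058, -0.7956)
n_3 = (+0.9655, +0.2605)
n_4 = (-0.3152, +0.9490)
  (0,1): δ = 125.92°  ·
  (0,2): δ = 53.29°  ·
  (0,3): δ = 14.53°  ✓
  (0,4): δ = 107.80°  ·
  (1,2): δ = 107.37°  ·
  (1,3): δ = 39.55°  ·
  (1,4): δ = 53.72°  ·
  (2,3): δ = 112.18°  ·
  (2,4): δ = 18.91°  ✓
  (3,4): δ = 86.73°  ·
antipodal pairs: 2

count = 2; pairs: (0,3), (2,4)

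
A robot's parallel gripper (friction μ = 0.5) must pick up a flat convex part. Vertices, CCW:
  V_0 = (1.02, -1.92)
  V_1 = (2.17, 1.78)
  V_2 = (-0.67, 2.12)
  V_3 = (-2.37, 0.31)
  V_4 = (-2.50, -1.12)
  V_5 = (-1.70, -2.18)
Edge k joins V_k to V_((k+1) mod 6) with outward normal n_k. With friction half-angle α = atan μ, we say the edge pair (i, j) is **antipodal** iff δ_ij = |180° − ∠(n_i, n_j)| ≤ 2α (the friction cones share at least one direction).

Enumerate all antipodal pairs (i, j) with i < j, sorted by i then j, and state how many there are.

count = 5; pairs: (0,2), (0,3), (1,4), (1,5), (2,5)

α = atan 0.5 = 26.57°;  2α = 53.13°
n_0 = (+0.9549, -0.2968)
n_1 = (+0.1189, +0.9929)
n_2 = (-0.7289, +0.6846)
n_3 = (-0.9959, +0.0905)
n_4 = (-0.7982, -0.6024)
n_5 = (+0.0952, -0.9955)
  (0,1): δ = 79.56°  ·
  (0,2): δ = 25.94°  ✓
  (0,3): δ = 12.07°  ✓
  (0,4): δ = 54.31°  ·
  (0,5): δ = 112.73°  ·
  (1,2): δ = 126.38°  ·
  (1,3): δ = 88.37°  ·
  (1,4): δ = 46.13°  ✓
  (1,5): δ = 12.29°  ✓
  (2,3): δ = 141.99°  ·
  (2,4): δ = 99.75°  ·
  (2,5): δ = 41.33°  ✓
  (3,4): δ = 137.76°  ·
  (3,5): δ = 79.35°  ·
  (4,5): δ = 121.58°  ·
antipodal pairs: 5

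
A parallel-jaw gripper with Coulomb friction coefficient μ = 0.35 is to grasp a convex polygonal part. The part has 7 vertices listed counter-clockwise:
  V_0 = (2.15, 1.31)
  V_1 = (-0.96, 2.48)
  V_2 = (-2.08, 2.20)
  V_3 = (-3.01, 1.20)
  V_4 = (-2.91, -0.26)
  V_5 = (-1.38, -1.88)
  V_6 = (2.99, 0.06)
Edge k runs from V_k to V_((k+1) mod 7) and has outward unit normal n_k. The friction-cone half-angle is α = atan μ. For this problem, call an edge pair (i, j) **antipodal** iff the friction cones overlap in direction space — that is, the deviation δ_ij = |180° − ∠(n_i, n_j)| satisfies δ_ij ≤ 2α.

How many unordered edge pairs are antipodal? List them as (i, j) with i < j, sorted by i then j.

α = atan 0.35 = 19.29°;  2α = 38.58°
n_0 = (+0.3521, +0.9360)
n_1 = (-0.2425, +0.9701)
n_2 = (-0.7323, +0.6810)
n_3 = (-0.9977, -0.0683)
n_4 = (-0.7270, -0.6866)
n_5 = (+0.4058, -0.9140)
n_6 = (+0.8300, +0.5578)
  (0,1): δ = 145.35°  ·
  (0,2): δ = 112.31°  ·
  (0,3): δ = 65.47°  ·
  (0,4): δ = 26.02°  ✓
  (0,5): δ = 44.55°  ·
  (0,6): δ = 144.52°  ·
  (1,2): δ = 146.96°  ·
  (1,3): δ = 100.12°  ·
  (1,4): δ = 60.67°  ·
  (1,5): δ = 9.90°  ✓
  (1,6): δ = 109.86°  ·
  (2,3): δ = 133.16°  ·
  (2,4): δ = 93.71°  ·
  (2,5): δ = 23.14°  ✓
  (2,6): δ = 76.82°  ·
  (3,4): δ = 140.55°  ·
  (3,5): δ = 69.98°  ·
  (3,6): δ = 29.98°  ✓
  (4,5): δ = 109.43°  ·
  (4,6): δ = 9.46°  ✓
  (5,6): δ = 80.04°  ·
antipodal pairs: 5

count = 5; pairs: (0,4), (1,5), (2,5), (3,6), (4,6)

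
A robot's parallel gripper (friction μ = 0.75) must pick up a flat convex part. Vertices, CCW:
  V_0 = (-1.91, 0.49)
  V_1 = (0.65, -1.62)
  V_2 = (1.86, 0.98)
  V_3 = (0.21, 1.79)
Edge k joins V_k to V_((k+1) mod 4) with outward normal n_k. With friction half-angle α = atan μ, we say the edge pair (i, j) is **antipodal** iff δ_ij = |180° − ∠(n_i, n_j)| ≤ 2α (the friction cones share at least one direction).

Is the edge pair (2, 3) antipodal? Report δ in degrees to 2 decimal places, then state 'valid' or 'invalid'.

δ = 122.34°, invalid

α = atan 0.75 = 36.87°;  2α = 73.74°
edge 2: e_2 = (-1.65, +0.81);  n_2 = (+0.4407, +0.8977)
edge 3: e_3 = (-2.12, -1.30);  n_3 = (-0.5228, +0.8525)
∠(n_2, n_3) = 57.66°
δ = |180° − 57.66°| = 122.34°
122.34° > 2α = 73.74°  →  invalid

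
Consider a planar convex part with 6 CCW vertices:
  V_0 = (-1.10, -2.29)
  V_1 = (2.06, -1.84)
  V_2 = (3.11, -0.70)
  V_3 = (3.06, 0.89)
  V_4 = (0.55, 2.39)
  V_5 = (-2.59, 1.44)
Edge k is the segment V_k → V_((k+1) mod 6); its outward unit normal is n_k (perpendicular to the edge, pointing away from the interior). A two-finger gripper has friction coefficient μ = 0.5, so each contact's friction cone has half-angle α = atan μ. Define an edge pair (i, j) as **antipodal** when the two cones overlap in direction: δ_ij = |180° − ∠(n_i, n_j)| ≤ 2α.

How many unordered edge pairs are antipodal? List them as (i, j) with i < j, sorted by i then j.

α = atan 0.5 = 26.57°;  2α = 53.13°
n_0 = (+0.1410, -0.9900)
n_1 = (+0.7355, -0.6775)
n_2 = (+0.9995, +0.0314)
n_3 = (+0.5130, +0.8584)
n_4 = (-0.2896, +0.9572)
n_5 = (-0.9286, -0.3710)
  (0,1): δ = 140.75°  ·
  (0,2): δ = 96.30°  ·
  (0,3): δ = 38.97°  ✓
  (0,4): δ = 8.73°  ✓
  (0,5): δ = 103.67°  ·
  (1,2): δ = 135.55°  ·
  (1,3): δ = 78.22°  ·
  (1,4): δ = 30.52°  ✓
  (1,5): δ = 64.42°  ·
  (2,3): δ = 122.66°  ·
  (2,4): δ = 74.97°  ·
  (2,5): δ = 19.97°  ✓
  (3,4): δ = 132.30°  ·
  (3,5): δ = 37.36°  ✓
  (4,5): δ = 85.06°  ·
antipodal pairs: 5

count = 5; pairs: (0,3), (0,4), (1,4), (2,5), (3,5)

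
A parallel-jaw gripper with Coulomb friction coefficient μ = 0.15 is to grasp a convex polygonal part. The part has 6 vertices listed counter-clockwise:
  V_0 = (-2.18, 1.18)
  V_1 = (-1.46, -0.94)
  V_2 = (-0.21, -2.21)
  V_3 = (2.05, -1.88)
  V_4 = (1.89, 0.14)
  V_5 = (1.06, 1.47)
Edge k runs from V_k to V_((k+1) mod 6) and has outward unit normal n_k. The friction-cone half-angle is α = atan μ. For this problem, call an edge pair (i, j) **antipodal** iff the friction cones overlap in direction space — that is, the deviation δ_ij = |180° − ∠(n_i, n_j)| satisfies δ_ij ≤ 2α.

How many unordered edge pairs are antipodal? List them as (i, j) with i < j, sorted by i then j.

count = 4; pairs: (0,3), (0,4), (1,4), (2,5)

α = atan 0.15 = 8.53°;  2α = 17.06°
n_0 = (-0.9469, -0.3216)
n_1 = (-0.7127, -0.7015)
n_2 = (+0.1445, -0.9895)
n_3 = (+0.9969, +0.0790)
n_4 = (+0.8484, +0.5294)
n_5 = (-0.0891, +0.9960)
  (0,1): δ = 154.21°  ·
  (0,2): δ = 100.45°  ·
  (0,3): δ = 14.23°  ✓
  (0,4): δ = 13.21°  ✓
  (0,5): δ = 76.36°  ·
  (1,2): δ = 126.24°  ·
  (1,3): δ = 40.02°  ·
  (1,4): δ = 12.58°  ✓
  (1,5): δ = 50.57°  ·
  (2,3): δ = 93.78°  ·
  (2,4): δ = 66.34°  ·
  (2,5): δ = 3.19°  ✓
  (3,4): δ = 152.56°  ·
  (3,5): δ = 89.41°  ·
  (4,5): δ = 116.85°  ·
antipodal pairs: 4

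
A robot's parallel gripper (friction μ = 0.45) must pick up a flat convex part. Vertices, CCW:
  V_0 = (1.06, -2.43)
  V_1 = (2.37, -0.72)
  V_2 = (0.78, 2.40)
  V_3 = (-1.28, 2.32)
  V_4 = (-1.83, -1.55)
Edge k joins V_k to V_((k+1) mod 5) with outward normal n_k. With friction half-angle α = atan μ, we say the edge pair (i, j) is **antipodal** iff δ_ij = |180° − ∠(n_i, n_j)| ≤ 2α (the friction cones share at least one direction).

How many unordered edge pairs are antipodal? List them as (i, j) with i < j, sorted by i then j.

count = 4; pairs: (0,3), (1,3), (1,4), (2,4)

α = atan 0.45 = 24.23°;  2α = 48.46°
n_0 = (+0.7938, -0.6081)
n_1 = (+0.8910, +0.4541)
n_2 = (-0.0388, +0.9992)
n_3 = (-0.9901, +0.1407)
n_4 = (-0.2913, -0.9566)
  (0,1): δ = 115.54°  ·
  (0,2): δ = 50.32°  ·
  (0,3): δ = 29.37°  ✓
  (0,4): δ = 110.52°  ·
  (1,2): δ = 114.78°  ·
  (1,3): δ = 35.09°  ✓
  (1,4): δ = 46.06°  ✓
  (2,3): δ = 100.31°  ·
  (2,4): δ = 19.16°  ✓
  (3,4): δ = 98.85°  ·
antipodal pairs: 4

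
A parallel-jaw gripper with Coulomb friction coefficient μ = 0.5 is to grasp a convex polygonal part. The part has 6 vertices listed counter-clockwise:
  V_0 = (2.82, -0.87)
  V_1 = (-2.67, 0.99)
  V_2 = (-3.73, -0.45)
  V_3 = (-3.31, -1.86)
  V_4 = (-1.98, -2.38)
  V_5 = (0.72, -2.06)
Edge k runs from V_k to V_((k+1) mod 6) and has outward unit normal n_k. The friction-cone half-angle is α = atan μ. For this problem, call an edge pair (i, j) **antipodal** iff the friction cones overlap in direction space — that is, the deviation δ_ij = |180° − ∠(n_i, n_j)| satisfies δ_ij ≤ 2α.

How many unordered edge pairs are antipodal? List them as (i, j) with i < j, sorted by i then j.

α = atan 0.5 = 26.57°;  2α = 53.13°
n_0 = (+0.3209, +0.9471)
n_1 = (-0.8053, +0.5928)
n_2 = (-0.9584, -0.2855)
n_3 = (-0.3641, -0.9313)
n_4 = (+0.1177, -0.9930)
n_5 = (+0.4930, -0.8700)
  (0,1): δ = 107.64°  ·
  (0,2): δ = 54.70°  ·
  (0,3): δ = 2.64°  ✓
  (0,4): δ = 25.48°  ✓
  (0,5): δ = 48.26°  ✓
  (1,2): δ = 127.06°  ·
  (1,3): δ = 75.00°  ·
  (1,4): δ = 46.88°  ✓
  (1,5): δ = 24.10°  ✓
  (2,3): δ = 127.94°  ·
  (2,4): δ = 99.83°  ·
  (2,5): δ = 77.05°  ·
  (3,4): δ = 151.89°  ·
  (3,5): δ = 129.11°  ·
  (4,5): δ = 157.22°  ·
antipodal pairs: 5

count = 5; pairs: (0,3), (0,4), (0,5), (1,4), (1,5)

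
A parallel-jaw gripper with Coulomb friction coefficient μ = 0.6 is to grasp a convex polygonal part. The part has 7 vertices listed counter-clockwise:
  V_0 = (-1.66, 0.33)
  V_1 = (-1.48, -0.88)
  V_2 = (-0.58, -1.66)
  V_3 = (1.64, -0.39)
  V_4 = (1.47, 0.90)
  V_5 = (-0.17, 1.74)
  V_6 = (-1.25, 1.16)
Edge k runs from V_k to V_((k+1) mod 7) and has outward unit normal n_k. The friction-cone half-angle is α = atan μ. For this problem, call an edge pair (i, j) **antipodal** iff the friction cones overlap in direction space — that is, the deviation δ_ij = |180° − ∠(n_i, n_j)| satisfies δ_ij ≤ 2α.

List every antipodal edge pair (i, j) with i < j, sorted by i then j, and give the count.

α = atan 0.6 = 30.96°;  2α = 61.93°
n_0 = (-0.9891, -0.1471)
n_1 = (-0.6549, -0.7557)
n_2 = (+0.4966, -0.8680)
n_3 = (+0.9914, +0.1307)
n_4 = (+0.4559, +0.8900)
n_5 = (-0.4731, +0.8810)
n_6 = (-0.8966, +0.4429)
  (0,1): δ = 139.38°  ·
  (0,2): δ = 68.69°  ·
  (0,3): δ = 0.95°  ✓
  (0,4): δ = 54.42°  ✓
  (0,5): δ = 109.78°  ·
  (0,6): δ = 145.25°  ·
  (1,2): δ = 109.31°  ·
  (1,3): δ = 41.58°  ✓
  (1,4): δ = 13.79°  ✓
  (1,5): δ = 69.15°  ·
  (1,6): δ = 104.63°  ·
  (2,3): δ = 112.27°  ·
  (2,4): δ = 56.89°  ✓
  (2,5): δ = 1.54°  ✓
  (2,6): δ = 33.94°  ✓
  (3,4): δ = 124.63°  ·
  (3,5): δ = 69.27°  ·
  (3,6): δ = 33.80°  ✓
  (4,5): δ = 124.64°  ·
  (4,6): δ = 89.17°  ·
  (5,6): δ = 144.53°  ·
antipodal pairs: 8

count = 8; pairs: (0,3), (0,4), (1,3), (1,4), (2,4), (2,5), (2,6), (3,6)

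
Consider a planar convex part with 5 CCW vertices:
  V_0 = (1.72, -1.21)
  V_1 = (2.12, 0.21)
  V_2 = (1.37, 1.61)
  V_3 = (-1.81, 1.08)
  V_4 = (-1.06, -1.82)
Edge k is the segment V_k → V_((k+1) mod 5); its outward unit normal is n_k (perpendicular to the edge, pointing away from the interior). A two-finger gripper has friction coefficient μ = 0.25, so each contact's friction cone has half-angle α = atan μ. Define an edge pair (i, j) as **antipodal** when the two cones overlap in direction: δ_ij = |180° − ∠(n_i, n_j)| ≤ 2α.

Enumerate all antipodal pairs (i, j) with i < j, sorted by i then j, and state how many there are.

count = 2; pairs: (1,3), (2,4)

α = atan 0.25 = 14.04°;  2α = 28.07°
n_0 = (+0.9625, -0.2711)
n_1 = (+0.8815, +0.4722)
n_2 = (-0.1644, +0.9864)
n_3 = (-0.9681, -0.2504)
n_4 = (+0.2143, -0.9768)
  (0,1): δ = 136.09°  ·
  (0,2): δ = 64.81°  ·
  (0,3): δ = 30.23°  ·
  (0,4): δ = 118.11°  ·
  (1,2): δ = 108.72°  ·
  (1,3): δ = 13.68°  ✓
  (1,4): δ = 74.20°  ·
  (2,3): δ = 84.96°  ·
  (2,4): δ = 2.91°  ✓
  (3,4): δ = 92.12°  ·
antipodal pairs: 2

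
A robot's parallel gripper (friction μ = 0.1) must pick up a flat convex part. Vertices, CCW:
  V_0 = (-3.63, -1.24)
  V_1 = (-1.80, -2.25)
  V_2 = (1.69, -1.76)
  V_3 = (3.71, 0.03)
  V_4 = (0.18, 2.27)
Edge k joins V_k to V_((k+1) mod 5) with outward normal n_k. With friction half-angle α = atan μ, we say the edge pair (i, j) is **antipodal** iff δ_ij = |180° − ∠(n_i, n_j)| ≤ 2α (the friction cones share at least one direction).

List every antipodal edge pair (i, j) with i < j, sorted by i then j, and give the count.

α = atan 0.1 = 5.71°;  2α = 11.42°
n_0 = (-0.4832, -0.8755)
n_1 = (+0.1390, -0.9903)
n_2 = (+0.6632, -0.7484)
n_3 = (+0.5358, +0.8444)
n_4 = (-0.6776, +0.7355)
  (0,1): δ = 143.11°  ·
  (0,2): δ = 109.56°  ·
  (0,3): δ = 3.50°  ✓
  (0,4): δ = 71.55°  ·
  (1,2): δ = 146.45°  ·
  (1,3): δ = 40.39°  ·
  (1,4): δ = 34.66°  ·
  (2,3): δ = 73.94°  ·
  (2,4): δ = 1.11°  ✓
  (3,4): δ = 104.95°  ·
antipodal pairs: 2

count = 2; pairs: (0,3), (2,4)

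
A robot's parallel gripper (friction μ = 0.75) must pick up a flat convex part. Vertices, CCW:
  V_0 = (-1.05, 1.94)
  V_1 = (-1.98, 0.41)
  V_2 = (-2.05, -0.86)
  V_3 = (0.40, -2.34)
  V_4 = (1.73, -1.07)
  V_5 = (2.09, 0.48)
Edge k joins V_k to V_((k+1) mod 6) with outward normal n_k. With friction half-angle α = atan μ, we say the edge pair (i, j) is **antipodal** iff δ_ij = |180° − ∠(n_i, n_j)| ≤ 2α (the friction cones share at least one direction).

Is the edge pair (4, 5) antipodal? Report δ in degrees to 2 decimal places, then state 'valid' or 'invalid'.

δ = 101.86°, invalid

α = atan 0.75 = 36.87°;  2α = 73.74°
edge 4: e_4 = (+0.36, +1.55);  n_4 = (+0.9741, -0.2262)
edge 5: e_5 = (-3.14, +1.46);  n_5 = (+0.4216, +0.9068)
∠(n_4, n_5) = 78.14°
δ = |180° − 78.14°| = 101.86°
101.86° > 2α = 73.74°  →  invalid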